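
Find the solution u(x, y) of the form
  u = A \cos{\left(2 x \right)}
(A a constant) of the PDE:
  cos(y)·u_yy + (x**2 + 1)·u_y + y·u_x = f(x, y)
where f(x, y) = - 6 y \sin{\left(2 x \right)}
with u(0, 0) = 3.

Substitute the ansatz u = A \cos{\left(2 x \right)} into the left-hand side.
Derivatives of the ansatz:
  u_yy = 0
  u_y = 0
  u_x = - 2 A \sin{\left(2 x \right)}
Term by term:
  cos(y)·u_yy = 0
  (x**2 + 1)·u_y = 0
  y·u_x = - 2 A y \sin{\left(2 x \right)}
So the left-hand side equals
  - 2 A y \sin{\left(2 x \right)}
This must equal f(x, y) = - 6 y \sin{\left(2 x \right)} identically.
Matching coefficients of the independent functions:
  [y \sin{\left(2 x \right)}]:  - 2 A = -6
Solving: A = 3.
Check against the point condition:
  u(0, 0) = 3  ⟹  A = 3  ✓
Hence u(x, y) = 3 \cos{\left(2 x \right)}.

Answer: u(x, y) = 3 \cos{\left(2 x \right)}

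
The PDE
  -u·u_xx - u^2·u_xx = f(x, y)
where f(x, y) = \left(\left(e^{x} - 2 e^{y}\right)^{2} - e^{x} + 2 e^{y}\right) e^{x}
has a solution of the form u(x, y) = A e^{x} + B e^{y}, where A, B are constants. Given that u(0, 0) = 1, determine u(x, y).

Substitute the ansatz u = A e^{x} + B e^{y} into the left-hand side.
Derivatives of the ansatz:
  u_xx = A e^{x}
Term by term:
  -u·u_xx = - A^{2} e^{2 x} - A B e^{x} e^{y}
  -u^2·u_xx = - A^{3} e^{3 x} - 2 A^{2} B e^{2 x} e^{y} - A B^{2} e^{x} e^{2 y}
So the left-hand side equals
  - A^{3} e^{3 x} - 2 A^{2} B e^{2 x} e^{y} - A^{2} e^{2 x} - A B^{2} e^{x} e^{2 y} - A B e^{x} e^{y}
This must equal f(x, y) identically; expanded, f = e^{3 x} - 4 e^{2 x} e^{y} - e^{2 x} + 4 e^{x} e^{2 y} + 2 e^{x} e^{y}.
Matching coefficients of the independent functions:
  [e^{x} e^{y}]:  - A B = 2
  [e^{x} e^{2 y}]:  - A B^{2} = 4
  [e^{2 x} e^{y}]:  - 2 A^{2} B = -4
  [e^{2 x}]:  - A^{2} = -1
  [e^{3 x}]:  - A^{3} = 1
Solving: A = -1, B = 2.
Check against the point condition:
  u(0, 0) = 1  ⟹  A + B = 1  ✓
Hence u(x, y) = - e^{x} + 2 e^{y}.

Answer: u(x, y) = - e^{x} + 2 e^{y}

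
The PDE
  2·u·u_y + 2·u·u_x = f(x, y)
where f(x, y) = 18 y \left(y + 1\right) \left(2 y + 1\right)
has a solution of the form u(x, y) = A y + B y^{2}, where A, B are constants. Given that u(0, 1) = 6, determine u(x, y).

Answer: u(x, y) = 3 y^{2} + 3 y

Derivation:
Substitute the ansatz u = A y + B y^{2} into the left-hand side.
Derivatives of the ansatz:
  u_y = A + 2 B y
  u_x = 0
Term by term:
  2·u·u_y = 2 A^{2} y + 6 A B y^{2} + 4 B^{2} y^{3}
  2·u·u_x = 0
So the left-hand side equals
  2 A^{2} y + 6 A B y^{2} + 4 B^{2} y^{3}
This must equal f(x, y) identically; expanded, f = 36 y^{3} + 54 y^{2} + 18 y.
Matching coefficients of the independent functions:
  [y]:  2 A^{2} = 18
  [y^{2}]:  6 A B = 54
  [y^{3}]:  4 B^{2} = 36
These equations allow (A, B) = (-3, -3) or (3, 3).
Impose the point condition(s):
  u(0, 1) = 6  ⟹  A + B = 6
Only A = 3, B = 3 satisfies everything.
Hence u(x, y) = 3 y^{2} + 3 y.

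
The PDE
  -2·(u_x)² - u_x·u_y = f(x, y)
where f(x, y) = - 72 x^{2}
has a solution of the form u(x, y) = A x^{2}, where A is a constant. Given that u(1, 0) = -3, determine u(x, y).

Substitute the ansatz u = A x^{2} into the left-hand side.
Derivatives of the ansatz:
  u_x = 2 A x
  u_y = 0
Term by term:
  -2·(u_x)² = - 8 A^{2} x^{2}
  -u_x·u_y = 0
So the left-hand side equals
  - 8 A^{2} x^{2}
This must equal f(x, y) = - 72 x^{2} identically.
Matching coefficients of the independent functions:
  [x^{2}]:  - 8 A^{2} = -72
These equations allow (A) = (-3) or (3).
Impose the point condition(s):
  u(1, 0) = -3  ⟹  A = -3
Only A = -3 satisfies everything.
Hence u(x, y) = - 3 x^{2}.

Answer: u(x, y) = - 3 x^{2}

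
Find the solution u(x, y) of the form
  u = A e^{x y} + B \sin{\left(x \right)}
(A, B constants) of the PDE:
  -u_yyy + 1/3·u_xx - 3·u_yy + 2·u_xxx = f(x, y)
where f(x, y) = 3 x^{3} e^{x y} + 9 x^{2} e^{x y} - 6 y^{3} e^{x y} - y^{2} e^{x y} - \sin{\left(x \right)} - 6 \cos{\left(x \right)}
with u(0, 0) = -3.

Substitute the ansatz u = A e^{x y} + B \sin{\left(x \right)} into the left-hand side.
Derivatives of the ansatz:
  u_yyy = A x^{3} e^{x y}
  u_xx = A y^{2} e^{x y} - B \sin{\left(x \right)}
  u_yy = A x^{2} e^{x y}
  u_xxx = A y^{3} e^{x y} - B \cos{\left(x \right)}
Term by term:
  -u_yyy = - A x^{3} e^{x y}
  1/3·u_xx = \frac{A y^{2} e^{x y}}{3} - \frac{B \sin{\left(x \right)}}{3}
  -3·u_yy = - 3 A x^{2} e^{x y}
  2·u_xxx = 2 A y^{3} e^{x y} - 2 B \cos{\left(x \right)}
So the left-hand side equals
  - A x^{3} e^{x y} - 3 A x^{2} e^{x y} + 2 A y^{3} e^{x y} + \frac{A y^{2} e^{x y}}{3} - \frac{B \sin{\left(x \right)}}{3} - 2 B \cos{\left(x \right)}
This must equal f(x, y) = 3 x^{3} e^{x y} + 9 x^{2} e^{x y} - 6 y^{3} e^{x y} - y^{2} e^{x y} - \sin{\left(x \right)} - 6 \cos{\left(x \right)} identically.
Matching coefficients of the independent functions:
  [x^{2} e^{x y}]:  - 3 A = 9
  [x^{3} e^{x y}]:  - A = 3
  [y^{2} e^{x y}]:  \frac{A}{3} = -1
  [y^{3} e^{x y}]:  2 A = -6
  [\sin{\left(x \right)}]:  - \frac{B}{3} = -1
  [\cos{\left(x \right)}]:  - 2 B = -6
Solving: A = -3, B = 3.
Check against the point condition:
  u(0, 0) = -3  ⟹  A = -3  ✓
Hence u(x, y) = - 3 e^{x y} + 3 \sin{\left(x \right)}.

Answer: u(x, y) = - 3 e^{x y} + 3 \sin{\left(x \right)}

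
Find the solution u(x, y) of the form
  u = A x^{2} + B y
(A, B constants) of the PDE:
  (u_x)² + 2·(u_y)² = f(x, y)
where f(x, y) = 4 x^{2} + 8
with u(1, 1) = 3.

Answer: u(x, y) = x^{2} + 2 y

Derivation:
Substitute the ansatz u = A x^{2} + B y into the left-hand side.
Derivatives of the ansatz:
  u_x = 2 A x
  u_y = B
Term by term:
  (u_x)² = 4 A^{2} x^{2}
  2·(u_y)² = 2 B^{2}
So the left-hand side equals
  4 A^{2} x^{2} + 2 B^{2}
This must equal f(x, y) = 4 x^{2} + 8 identically.
Matching coefficients of the independent functions:
  [constant term]:  2 B^{2} = 8
  [x^{2}]:  4 A^{2} = 4
These equations allow (A, B) = (-1, -2) or (-1, 2) or (1, -2) or (1, 2).
Impose the point condition(s):
  u(1, 1) = 3  ⟹  A + B = 3
Only A = 1, B = 2 satisfies everything.
Hence u(x, y) = x^{2} + 2 y.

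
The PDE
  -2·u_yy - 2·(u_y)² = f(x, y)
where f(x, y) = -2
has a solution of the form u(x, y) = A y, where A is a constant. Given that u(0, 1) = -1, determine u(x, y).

Substitute the ansatz u = A y into the left-hand side.
Derivatives of the ansatz:
  u_yy = 0
  u_y = A
Term by term:
  -2·u_yy = 0
  -2·(u_y)² = - 2 A^{2}
So the left-hand side equals
  - 2 A^{2}
This must equal f(x, y) = -2 identically.
Matching coefficients of the independent functions:
  [constant term]:  - 2 A^{2} = -2
These equations allow (A) = (-1) or (1).
Impose the point condition(s):
  u(0, 1) = -1  ⟹  A = -1
Only A = -1 satisfies everything.
Hence u(x, y) = - y.

Answer: u(x, y) = - y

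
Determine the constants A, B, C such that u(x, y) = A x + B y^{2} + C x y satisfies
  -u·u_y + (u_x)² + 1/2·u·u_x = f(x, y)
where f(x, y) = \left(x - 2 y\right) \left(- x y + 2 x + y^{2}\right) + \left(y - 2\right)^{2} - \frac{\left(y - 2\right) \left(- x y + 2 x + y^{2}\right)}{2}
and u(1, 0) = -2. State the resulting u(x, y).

Substitute the ansatz u = A x + B y^{2} + C x y into the left-hand side.
Derivatives of the ansatz:
  u_y = 2 B y + C x
  u_x = A + C y
Term by term:
  -u·u_y = - 2 A B x y - A C x^{2} - 2 B^{2} y^{3} - 3 B C x y^{2} - C^{2} x^{2} y
  (u_x)² = A^{2} + 2 A C y + C^{2} y^{2}
  1/2·u·u_x = \frac{A^{2} x}{2} + \frac{A B y^{2}}{2} + A C x y + \frac{B C y^{3}}{2} + \frac{C^{2} x y^{2}}{2}
So the left-hand side equals
  \frac{A^{2} x}{2} + A^{2} - 2 A B x y + \frac{A B y^{2}}{2} - A C x^{2} + A C x y + 2 A C y - 2 B^{2} y^{3} - 3 B C x y^{2} + \frac{B C y^{3}}{2} - C^{2} x^{2} y + \frac{C^{2} x y^{2}}{2} + C^{2} y^{2}
This must equal f(x, y) identically; expanded, f = - x^{2} y + 2 x^{2} + \frac{7 x y^{2}}{2} - 6 x y + 2 x - \frac{5 y^{3}}{2} + 2 y^{2} - 4 y + 4.
Matching coefficients of the independent functions:
  [constant term]:  A^{2} = 4
  [x]:  \frac{A^{2}}{2} = 2
  [x^{2}]:  - A C = 2
  [y]:  2 A C = -4
  [y^{2}]:  \frac{A B}{2} + C^{2} = 2
  [y^{3}]:  - 2 B^{2} + \frac{B C}{2} = - \frac{5}{2}
  [x y]:  - 2 A B + A C = -6
  [x y^{2}]:  - 3 B C + \frac{C^{2}}{2} = \frac{7}{2}
  [x^{2} y]:  - C^{2} = -1
These equations allow (A, B, C) = (-2, -1, 1) or (2, 1, -1).
Impose the point condition(s):
  u(1, 0) = -2  ⟹  A = -2
Only A = -2, B = -1, C = 1 satisfies everything.
Hence u(x, y) = x y - 2 x - y^{2}.

Answer: u(x, y) = x y - 2 x - y^{2}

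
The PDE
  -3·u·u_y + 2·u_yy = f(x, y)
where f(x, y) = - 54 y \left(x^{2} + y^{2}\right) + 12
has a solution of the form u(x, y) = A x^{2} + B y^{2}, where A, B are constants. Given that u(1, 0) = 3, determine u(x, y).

Answer: u(x, y) = 3 x^{2} + 3 y^{2}

Derivation:
Substitute the ansatz u = A x^{2} + B y^{2} into the left-hand side.
Derivatives of the ansatz:
  u_y = 2 B y
  u_yy = 2 B
Term by term:
  -3·u·u_y = - 6 A B x^{2} y - 6 B^{2} y^{3}
  2·u_yy = 4 B
So the left-hand side equals
  - 6 A B x^{2} y - 6 B^{2} y^{3} + 4 B
This must equal f(x, y) identically; expanded, f = - 54 x^{2} y - 54 y^{3} + 12.
Matching coefficients of the independent functions:
  [constant term]:  4 B = 12
  [y^{3}]:  - 6 B^{2} = -54
  [x^{2} y]:  - 6 A B = -54
Solving: A = 3, B = 3.
Check against the point condition:
  u(1, 0) = 3  ⟹  A = 3  ✓
Hence u(x, y) = 3 x^{2} + 3 y^{2}.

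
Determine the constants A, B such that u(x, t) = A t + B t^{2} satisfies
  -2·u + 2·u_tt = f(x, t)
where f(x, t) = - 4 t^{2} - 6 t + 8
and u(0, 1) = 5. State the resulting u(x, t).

Substitute the ansatz u = A t + B t^{2} into the left-hand side.
Derivatives of the ansatz:
  u_tt = 2 B
Term by term:
  -2·u = - 2 A t - 2 B t^{2}
  2·u_tt = 4 B
So the left-hand side equals
  - 2 A t - 2 B t^{2} + 4 B
This must equal f(x, t) = - 4 t^{2} - 6 t + 8 identically.
Matching coefficients of the independent functions:
  [constant term]:  4 B = 8
  [t]:  - 2 A = -6
  [t^{2}]:  - 2 B = -4
Solving: A = 3, B = 2.
Check against the point condition:
  u(0, 1) = 5  ⟹  A + B = 5  ✓
Hence u(x, t) = 2 t^{2} + 3 t.

Answer: u(x, t) = 2 t^{2} + 3 t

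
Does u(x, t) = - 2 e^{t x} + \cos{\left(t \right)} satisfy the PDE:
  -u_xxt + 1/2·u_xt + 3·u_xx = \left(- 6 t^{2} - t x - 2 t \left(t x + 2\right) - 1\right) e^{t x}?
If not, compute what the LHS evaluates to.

Evaluate each term of the left-hand side for u = - 2 e^{t x} + \cos{\left(t \right)}.
Derivatives:
  u_xxt = - 2 t^{2} x e^{t x} - 4 t e^{t x}
  u_xt = - 2 t x e^{t x} - 2 e^{t x}
  u_xx = - 2 t^{2} e^{t x}
Terms:
  -u_xxt = 2 t \left(t x + 2\right) e^{t x}
  1/2·u_xt = \left(- t x - 1\right) e^{t x}
  3·u_xx = - 6 t^{2} e^{t x}
Sum: LHS = \left(- 6 t^{2} - t x + 2 t \left(t x + 2\right) - 1\right) e^{t x}
Given right-hand side: \left(- 6 t^{2} - t x - 2 t \left(t x + 2\right) - 1\right) e^{t x}. Difference LHS − RHS = 4 t \left(t x + 2\right) e^{t x} ≠ 0, so u is not a solution.

Answer: No, the LHS evaluates to \left(- 6 t^{2} - t x + 2 t \left(t x + 2\right) - 1\right) e^{t x}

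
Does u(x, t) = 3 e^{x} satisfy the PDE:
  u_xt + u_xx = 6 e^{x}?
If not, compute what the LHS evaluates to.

Evaluate each term of the left-hand side for u = 3 e^{x}.
Derivatives:
  u_xt = 0
  u_xx = 3 e^{x}
Terms:
  u_xt = 0
  u_xx = 3 e^{x}
Sum: LHS = 3 e^{x}
Given right-hand side: 6 e^{x}. Difference LHS − RHS = - 3 e^{x} ≠ 0, so u is not a solution.

Answer: No, the LHS evaluates to 3 e^{x}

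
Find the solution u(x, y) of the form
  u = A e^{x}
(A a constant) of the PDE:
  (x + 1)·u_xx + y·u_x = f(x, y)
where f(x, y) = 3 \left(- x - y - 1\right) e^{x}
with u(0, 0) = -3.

Answer: u(x, y) = - 3 e^{x}

Derivation:
Substitute the ansatz u = A e^{x} into the left-hand side.
Derivatives of the ansatz:
  u_xx = A e^{x}
  u_x = A e^{x}
Term by term:
  (x + 1)·u_xx = A x e^{x} + A e^{x}
  y·u_x = A y e^{x}
So the left-hand side equals
  A x e^{x} + A y e^{x} + A e^{x}
This must equal f(x, y) identically; expanded, f = - 3 x e^{x} - 3 y e^{x} - 3 e^{x}.
Matching coefficients of the independent functions:
  [x e^{x}, y e^{x}, e^{x}]:  A = -3
Solving: A = -3.
Check against the point condition:
  u(0, 0) = -3  ⟹  A = -3  ✓
Hence u(x, y) = - 3 e^{x}.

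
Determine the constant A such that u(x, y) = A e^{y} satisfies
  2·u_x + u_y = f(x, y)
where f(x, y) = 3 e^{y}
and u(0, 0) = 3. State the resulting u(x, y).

Answer: u(x, y) = 3 e^{y}

Derivation:
Substitute the ansatz u = A e^{y} into the left-hand side.
Derivatives of the ansatz:
  u_x = 0
  u_y = A e^{y}
Term by term:
  2·u_x = 0
  u_y = A e^{y}
So the left-hand side equals
  A e^{y}
This must equal f(x, y) = 3 e^{y} identically.
Matching coefficients of the independent functions:
  [e^{y}]:  A = 3
Solving: A = 3.
Check against the point condition:
  u(0, 0) = 3  ⟹  A = 3  ✓
Hence u(x, y) = 3 e^{y}.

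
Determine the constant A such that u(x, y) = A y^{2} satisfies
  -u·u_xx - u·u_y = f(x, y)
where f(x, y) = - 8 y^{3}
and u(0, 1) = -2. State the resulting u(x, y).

Substitute the ansatz u = A y^{2} into the left-hand side.
Derivatives of the ansatz:
  u_xx = 0
  u_y = 2 A y
Term by term:
  -u·u_xx = 0
  -u·u_y = - 2 A^{2} y^{3}
So the left-hand side equals
  - 2 A^{2} y^{3}
This must equal f(x, y) = - 8 y^{3} identically.
Matching coefficients of the independent functions:
  [y^{3}]:  - 2 A^{2} = -8
These equations allow (A) = (-2) or (2).
Impose the point condition(s):
  u(0, 1) = -2  ⟹  A = -2
Only A = -2 satisfies everything.
Hence u(x, y) = - 2 y^{2}.

Answer: u(x, y) = - 2 y^{2}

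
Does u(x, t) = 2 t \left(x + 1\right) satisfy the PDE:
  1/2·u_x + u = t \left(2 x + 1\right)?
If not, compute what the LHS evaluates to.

Evaluate each term of the left-hand side for u = 2 t \left(x + 1\right).
Derivatives:
  u_x = 2 t
Terms:
  1/2·u_x = t
  u = 2 t \left(x + 1\right)
Sum: LHS = t \left(2 x + 3\right)
Given right-hand side: t \left(2 x + 1\right). Difference LHS − RHS = 2 t ≠ 0, so u is not a solution.

Answer: No, the LHS evaluates to t \left(2 x + 3\right)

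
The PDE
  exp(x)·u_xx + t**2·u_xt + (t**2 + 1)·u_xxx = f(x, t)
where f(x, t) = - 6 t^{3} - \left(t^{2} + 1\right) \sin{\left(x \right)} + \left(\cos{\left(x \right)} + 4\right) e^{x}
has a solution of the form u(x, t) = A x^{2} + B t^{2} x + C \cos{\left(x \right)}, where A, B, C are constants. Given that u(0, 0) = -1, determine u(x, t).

Answer: u(x, t) = - 3 t^{2} x + 2 x^{2} - \cos{\left(x \right)}

Derivation:
Substitute the ansatz u = A x^{2} + B t^{2} x + C \cos{\left(x \right)} into the left-hand side.
Derivatives of the ansatz:
  u_xx = 2 A - C \cos{\left(x \right)}
  u_xt = 2 B t
  u_xxx = C \sin{\left(x \right)}
Term by term:
  exp(x)·u_xx = 2 A e^{x} - C e^{x} \cos{\left(x \right)}
  t**2·u_xt = 2 B t^{3}
  (t**2 + 1)·u_xxx = C t^{2} \sin{\left(x \right)} + C \sin{\left(x \right)}
So the left-hand side equals
  2 A e^{x} + 2 B t^{3} + C t^{2} \sin{\left(x \right)} - C e^{x} \cos{\left(x \right)} + C \sin{\left(x \right)}
This must equal f(x, t) identically; expanded, f = - 6 t^{3} - t^{2} \sin{\left(x \right)} + e^{x} \cos{\left(x \right)} + 4 e^{x} - \sin{\left(x \right)}.
Matching coefficients of the independent functions:
  [t^{3}]:  2 B = -6
  [t^{2} \sin{\left(x \right)}, \sin{\left(x \right)}]:  C = -1
  [e^{x} \cos{\left(x \right)}]:  - C = 1
  [e^{x}]:  2 A = 4
Solving: A = 2, B = -3, C = -1.
Check against the point condition:
  u(0, 0) = -1  ⟹  C = -1  ✓
Hence u(x, t) = - 3 t^{2} x + 2 x^{2} - \cos{\left(x \right)}.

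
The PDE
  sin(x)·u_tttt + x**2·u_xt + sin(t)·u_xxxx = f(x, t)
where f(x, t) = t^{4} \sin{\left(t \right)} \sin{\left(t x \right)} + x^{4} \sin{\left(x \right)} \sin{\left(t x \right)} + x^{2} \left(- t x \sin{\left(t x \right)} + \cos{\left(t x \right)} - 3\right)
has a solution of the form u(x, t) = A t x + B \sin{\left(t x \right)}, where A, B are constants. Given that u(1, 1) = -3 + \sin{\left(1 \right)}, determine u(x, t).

Substitute the ansatz u = A t x + B \sin{\left(t x \right)} into the left-hand side.
Derivatives of the ansatz:
  u_tttt = B x^{4} \sin{\left(t x \right)}
  u_xt = A - B t x \sin{\left(t x \right)} + B \cos{\left(t x \right)}
  u_xxxx = B t^{4} \sin{\left(t x \right)}
Term by term:
  sin(x)·u_tttt = B x^{4} \sin{\left(x \right)} \sin{\left(t x \right)}
  x**2·u_xt = A x^{2} - B t x^{3} \sin{\left(t x \right)} + B x^{2} \cos{\left(t x \right)}
  sin(t)·u_xxxx = B t^{4} \sin{\left(t \right)} \sin{\left(t x \right)}
So the left-hand side equals
  A x^{2} + B t^{4} \sin{\left(t \right)} \sin{\left(t x \right)} - B t x^{3} \sin{\left(t x \right)} + B x^{4} \sin{\left(x \right)} \sin{\left(t x \right)} + B x^{2} \cos{\left(t x \right)}
This must equal f(x, t) identically; expanded, f = t^{4} \sin{\left(t \right)} \sin{\left(t x \right)} - t x^{3} \sin{\left(t x \right)} + x^{4} \sin{\left(x \right)} \sin{\left(t x \right)} + x^{2} \cos{\left(t x \right)} - 3 x^{2}.
Matching coefficients of the independent functions:
  [x^{2}]:  A = -3
  [x^{2} \cos{\left(t x \right)}, t^{4} \sin{\left(t \right)} \sin{\left(t x \right)}, x^{4} \sin{\left(x \right)} \sin{\left(t x \right)}]:  B = 1
  [t x^{3} \sin{\left(t x \right)}]:  - B = -1
Solving: A = -3, B = 1.
Check against the point condition:
  u(1, 1) = -3 + \sin{\left(1 \right)}  ⟹  A + B \sin{\left(1 \right)} = -3 + \sin{\left(1 \right)}  ✓
Hence u(x, t) = - 3 t x + \sin{\left(t x \right)}.

Answer: u(x, t) = - 3 t x + \sin{\left(t x \right)}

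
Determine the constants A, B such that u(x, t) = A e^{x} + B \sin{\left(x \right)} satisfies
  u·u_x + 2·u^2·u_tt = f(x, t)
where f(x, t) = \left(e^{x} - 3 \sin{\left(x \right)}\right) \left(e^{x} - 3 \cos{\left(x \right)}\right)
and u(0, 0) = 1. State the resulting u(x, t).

Substitute the ansatz u = A e^{x} + B \sin{\left(x \right)} into the left-hand side.
Derivatives of the ansatz:
  u_x = A e^{x} + B \cos{\left(x \right)}
  u_tt = 0
Term by term:
  u·u_x = A^{2} e^{2 x} + A B e^{x} \sin{\left(x \right)} + A B e^{x} \cos{\left(x \right)} + B^{2} \sin{\left(x \right)} \cos{\left(x \right)}
  2·u^2·u_tt = 0
So the left-hand side equals
  A^{2} e^{2 x} + A B e^{x} \sin{\left(x \right)} + A B e^{x} \cos{\left(x \right)} + B^{2} \sin{\left(x \right)} \cos{\left(x \right)}
This must equal f(x, t) identically; expanded, f = e^{2 x} - 3 e^{x} \sin{\left(x \right)} - 3 e^{x} \cos{\left(x \right)} + 9 \sin{\left(x \right)} \cos{\left(x \right)}.
Matching coefficients of the independent functions:
  [e^{x} \sin{\left(x \right)}, e^{x} \cos{\left(x \right)}]:  A B = -3
  [\sin{\left(x \right)} \cos{\left(x \right)}]:  B^{2} = 9
  [e^{2 x}]:  A^{2} = 1
These equations allow (A, B) = (-1, 3) or (1, -3).
Impose the point condition(s):
  u(0, 0) = 1  ⟹  A = 1
Only A = 1, B = -3 satisfies everything.
Hence u(x, t) = e^{x} - 3 \sin{\left(x \right)}.

Answer: u(x, t) = e^{x} - 3 \sin{\left(x \right)}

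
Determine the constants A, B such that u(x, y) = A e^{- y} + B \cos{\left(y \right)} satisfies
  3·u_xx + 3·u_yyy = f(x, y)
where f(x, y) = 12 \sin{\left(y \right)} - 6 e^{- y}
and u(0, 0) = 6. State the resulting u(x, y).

Substitute the ansatz u = A e^{- y} + B \cos{\left(y \right)} into the left-hand side.
Derivatives of the ansatz:
  u_xx = 0
  u_yyy = - A e^{- y} + B \sin{\left(y \right)}
Term by term:
  3·u_xx = 0
  3·u_yyy = - 3 A e^{- y} + 3 B \sin{\left(y \right)}
So the left-hand side equals
  - 3 A e^{- y} + 3 B \sin{\left(y \right)}
This must equal f(x, y) = 12 \sin{\left(y \right)} - 6 e^{- y} identically.
Matching coefficients of the independent functions:
  [e^{- y}]:  - 3 A = -6
  [\sin{\left(y \right)}]:  3 B = 12
Solving: A = 2, B = 4.
Check against the point condition:
  u(0, 0) = 6  ⟹  A + B = 6  ✓
Hence u(x, y) = 4 \cos{\left(y \right)} + 2 e^{- y}.

Answer: u(x, y) = 4 \cos{\left(y \right)} + 2 e^{- y}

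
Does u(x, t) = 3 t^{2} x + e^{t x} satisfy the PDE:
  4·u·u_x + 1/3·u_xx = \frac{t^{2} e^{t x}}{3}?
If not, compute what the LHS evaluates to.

Evaluate each term of the left-hand side for u = 3 t^{2} x + e^{t x}.
Derivatives:
  u_x = 3 t^{2} + t e^{t x}
  u_xx = t^{2} e^{t x}
Terms:
  4·u·u_x = 4 t \left(3 t + e^{t x}\right) \left(3 t^{2} x + e^{t x}\right)
  1/3·u_xx = \frac{t^{2} e^{t x}}{3}
Sum: LHS = \frac{t \left(t e^{t x} + 12 \left(3 t + e^{t x}\right) \left(3 t^{2} x + e^{t x}\right)\right)}{3}
Given right-hand side: \frac{t^{2} e^{t x}}{3}. Difference LHS − RHS = 4 t \left(3 t + e^{t x}\right) \left(3 t^{2} x + e^{t x}\right) ≠ 0, so u is not a solution.

Answer: No, the LHS evaluates to \frac{t \left(t e^{t x} + 12 \left(3 t + e^{t x}\right) \left(3 t^{2} x + e^{t x}\right)\right)}{3}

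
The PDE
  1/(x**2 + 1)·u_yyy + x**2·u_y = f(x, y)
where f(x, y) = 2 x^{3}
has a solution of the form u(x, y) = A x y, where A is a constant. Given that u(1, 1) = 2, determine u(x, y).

Substitute the ansatz u = A x y into the left-hand side.
Derivatives of the ansatz:
  u_yyy = 0
  u_y = A x
Term by term:
  1/(x**2 + 1)·u_yyy = 0
  x**2·u_y = A x^{3}
So the left-hand side equals
  A x^{3}
This must equal f(x, y) = 2 x^{3} identically.
Matching coefficients of the independent functions:
  [x^{3}]:  A = 2
Solving: A = 2.
Check against the point condition:
  u(1, 1) = 2  ⟹  A = 2  ✓
Hence u(x, y) = 2 x y.

Answer: u(x, y) = 2 x y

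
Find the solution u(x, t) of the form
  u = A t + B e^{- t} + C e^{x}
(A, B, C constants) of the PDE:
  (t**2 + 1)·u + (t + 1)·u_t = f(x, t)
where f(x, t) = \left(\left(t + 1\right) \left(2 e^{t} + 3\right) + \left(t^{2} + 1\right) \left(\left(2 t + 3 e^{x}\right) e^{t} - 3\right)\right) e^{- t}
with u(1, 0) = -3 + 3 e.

Substitute the ansatz u = A t + B e^{- t} + C e^{x} into the left-hand side.
Derivatives of the ansatz:
  u_t = A - B e^{- t}
Term by term:
  (t**2 + 1)·u = A t^{3} + A t + B t^{2} e^{- t} + B e^{- t} + C t^{2} e^{x} + C e^{x}
  (t + 1)·u_t = A t + A - B t e^{- t} - B e^{- t}
So the left-hand side equals
  A t^{3} + 2 A t + A + B t^{2} e^{- t} - B t e^{- t} + C t^{2} e^{x} + C e^{x}
This must equal f(x, t) identically; expanded, f = 2 t^{3} + 3 t^{2} e^{x} - 3 t^{2} e^{- t} + 4 t + 3 t e^{- t} + 3 e^{x} + 2.
Matching coefficients of the independent functions:
  [constant term, t^{3}]:  A = 2
  [t]:  2 A = 4
  [t e^{- t}]:  - B = 3
  [t^{2} e^{- t}]:  B = -3
  [t^{2} e^{x}, e^{x}]:  C = 3
Solving: A = 2, B = -3, C = 3.
Check against the point condition:
  u(1, 0) = -3 + 3 e  ⟹  B + e C = -3 + 3 e  ✓
Hence u(x, t) = 2 t + 3 e^{x} - 3 e^{- t}.

Answer: u(x, t) = 2 t + 3 e^{x} - 3 e^{- t}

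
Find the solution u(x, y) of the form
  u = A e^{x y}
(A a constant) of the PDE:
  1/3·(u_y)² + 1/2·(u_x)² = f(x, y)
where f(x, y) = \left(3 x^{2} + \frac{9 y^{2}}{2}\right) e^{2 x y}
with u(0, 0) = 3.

Substitute the ansatz u = A e^{x y} into the left-hand side.
Derivatives of the ansatz:
  u_y = A x e^{x y}
  u_x = A y e^{x y}
Term by term:
  1/3·(u_y)² = \frac{A^{2} x^{2} e^{2 x y}}{3}
  1/2·(u_x)² = \frac{A^{2} y^{2} e^{2 x y}}{2}
So the left-hand side equals
  \frac{A^{2} x^{2} e^{2 x y}}{3} + \frac{A^{2} y^{2} e^{2 x y}}{2}
This must equal f(x, y) identically; expanded, f = 3 x^{2} e^{2 x y} + \frac{9 y^{2} e^{2 x y}}{2}.
Matching coefficients of the independent functions:
  [x^{2} e^{2 x y}]:  \frac{A^{2}}{3} = 3
  [y^{2} e^{2 x y}]:  \frac{A^{2}}{2} = \frac{9}{2}
These equations allow (A) = (-3) or (3).
Impose the point condition(s):
  u(0, 0) = 3  ⟹  A = 3
Only A = 3 satisfies everything.
Hence u(x, y) = 3 e^{x y}.

Answer: u(x, y) = 3 e^{x y}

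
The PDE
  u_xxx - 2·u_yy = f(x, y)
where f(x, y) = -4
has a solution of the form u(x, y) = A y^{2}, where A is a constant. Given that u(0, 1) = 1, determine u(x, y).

Substitute the ansatz u = A y^{2} into the left-hand side.
Derivatives of the ansatz:
  u_xxx = 0
  u_yy = 2 A
Term by term:
  u_xxx = 0
  -2·u_yy = - 4 A
So the left-hand side equals
  - 4 A
This must equal f(x, y) = -4 identically.
Matching coefficients of the independent functions:
  [constant term]:  - 4 A = -4
Solving: A = 1.
Check against the point condition:
  u(0, 1) = 1  ⟹  A = 1  ✓
Hence u(x, y) = y^{2}.

Answer: u(x, y) = y^{2}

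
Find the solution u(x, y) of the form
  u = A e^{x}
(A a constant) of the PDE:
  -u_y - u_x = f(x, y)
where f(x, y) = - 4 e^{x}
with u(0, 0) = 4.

Substitute the ansatz u = A e^{x} into the left-hand side.
Derivatives of the ansatz:
  u_y = 0
  u_x = A e^{x}
Term by term:
  -u_y = 0
  -u_x = - A e^{x}
So the left-hand side equals
  - A e^{x}
This must equal f(x, y) = - 4 e^{x} identically.
Matching coefficients of the independent functions:
  [e^{x}]:  - A = -4
Solving: A = 4.
Check against the point condition:
  u(0, 0) = 4  ⟹  A = 4  ✓
Hence u(x, y) = 4 e^{x}.

Answer: u(x, y) = 4 e^{x}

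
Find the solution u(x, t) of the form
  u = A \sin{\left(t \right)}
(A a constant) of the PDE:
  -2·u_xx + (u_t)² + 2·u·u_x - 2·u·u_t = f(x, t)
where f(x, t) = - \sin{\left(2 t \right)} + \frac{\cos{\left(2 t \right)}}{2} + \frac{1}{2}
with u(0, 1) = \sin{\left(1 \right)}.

Substitute the ansatz u = A \sin{\left(t \right)} into the left-hand side.
Derivatives of the ansatz:
  u_xx = 0
  u_t = A \cos{\left(t \right)}
  u_x = 0
Term by term:
  -2·u_xx = 0
  (u_t)² = A^{2} \cos^{2}{\left(t \right)}
  2·u·u_x = 0
  -2·u·u_t = - 2 A^{2} \sin{\left(t \right)} \cos{\left(t \right)}
So the left-hand side equals
  - 2 A^{2} \sin{\left(t \right)} \cos{\left(t \right)} + A^{2} \cos^{2}{\left(t \right)}
This must equal f(x, t) identically; expanded, f = - 2 \sin{\left(t \right)} \cos{\left(t \right)} + \cos^{2}{\left(t \right)}.
Matching coefficients of the independent functions:
  [\sin{\left(t \right)} \cos{\left(t \right)}]:  - 2 A^{2} = -2
  [\cos^{2}{\left(t \right)}]:  A^{2} = 1
These equations allow (A) = (-1) or (1).
Impose the point condition(s):
  u(0, 1) = \sin{\left(1 \right)}  ⟹  A \sin{\left(1 \right)} = \sin{\left(1 \right)}
Only A = 1 satisfies everything.
Hence u(x, t) = \sin{\left(t \right)}.

Answer: u(x, t) = \sin{\left(t \right)}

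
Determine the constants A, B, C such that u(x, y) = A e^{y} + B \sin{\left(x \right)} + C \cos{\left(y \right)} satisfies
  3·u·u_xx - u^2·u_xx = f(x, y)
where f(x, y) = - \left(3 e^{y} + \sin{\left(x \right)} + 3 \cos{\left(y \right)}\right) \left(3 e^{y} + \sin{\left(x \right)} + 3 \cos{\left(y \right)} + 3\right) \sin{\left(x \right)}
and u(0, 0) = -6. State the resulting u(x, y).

Substitute the ansatz u = A e^{y} + B \sin{\left(x \right)} + C \cos{\left(y \right)} into the left-hand side.
Derivatives of the ansatz:
  u_xx = - B \sin{\left(x \right)}
Term by term:
  3·u·u_xx = - 3 A B e^{y} \sin{\left(x \right)} - 3 B^{2} \sin^{2}{\left(x \right)} - 3 B C \sin{\left(x \right)} \cos{\left(y \right)}
  -u^2·u_xx = A^{2} B e^{2 y} \sin{\left(x \right)} + 2 A B^{2} e^{y} \sin^{2}{\left(x \right)} + 2 A B C e^{y} \sin{\left(x \right)} \cos{\left(y \right)} + B^{3} \sin^{3}{\left(x \right)} + 2 B^{2} C \sin^{2}{\left(x \right)} \cos{\left(y \right)} + B C^{2} \sin{\left(x \right)} \cos^{2}{\left(y \right)}
So the left-hand side equals
  A^{2} B e^{2 y} \sin{\left(x \right)} + 2 A B^{2} e^{y} \sin^{2}{\left(x \right)} + 2 A B C e^{y} \sin{\left(x \right)} \cos{\left(y \right)} - 3 A B e^{y} \sin{\left(x \right)} + B^{3} \sin^{3}{\left(x \right)} + 2 B^{2} C \sin^{2}{\left(x \right)} \cos{\left(y \right)} - 3 B^{2} \sin^{2}{\left(x \right)} + B C^{2} \sin{\left(x \right)} \cos^{2}{\left(y \right)} - 3 B C \sin{\left(x \right)} \cos{\left(y \right)}
This must equal f(x, y) identically; expanded, f = - 9 e^{2 y} \sin{\left(x \right)} - 6 e^{y} \sin^{2}{\left(x \right)} - 18 e^{y} \sin{\left(x \right)} \cos{\left(y \right)} - 9 e^{y} \sin{\left(x \right)} - \sin^{3}{\left(x \right)} - 6 \sin^{2}{\left(x \right)} \cos{\left(y \right)} - 3 \sin^{2}{\left(x \right)} - 9 \sin{\left(x \right)} \cos^{2}{\left(y \right)} - 9 \sin{\left(x \right)} \cos{\left(y \right)}.
Matching coefficients of the independent functions:
  [e^{y} \sin{\left(x \right)}]:  - 3 A B = -9
  [e^{y} \sin^{2}{\left(x \right)}]:  2 A B^{2} = -6
  [e^{2 y} \sin{\left(x \right)}]:  A^{2} B = -9
  [\sin{\left(x \right)} \cos{\left(y \right)}]:  - 3 B C = -9
  [\sin{\left(x \right)} \cos^{2}{\left(y \right)}]:  B C^{2} = -9
  [\sin^{2}{\left(x \right)} \cos{\left(y \right)}]:  2 B^{2} C = -6
  [e^{y} \sin{\left(x \right)} \cos{\left(y \right)}]:  2 A B C = -18
  [\sin^{2}{\left(x \right)}]:  - 3 B^{2} = -3
  [\sin^{3}{\left(x \right)}]:  B^{3} = -1
Solving: A = -3, B = -1, C = -3.
Check against the point condition:
  u(0, 0) = -6  ⟹  A + C = -6  ✓
Hence u(x, y) = - 3 e^{y} - \sin{\left(x \right)} - 3 \cos{\left(y \right)}.

Answer: u(x, y) = - 3 e^{y} - \sin{\left(x \right)} - 3 \cos{\left(y \right)}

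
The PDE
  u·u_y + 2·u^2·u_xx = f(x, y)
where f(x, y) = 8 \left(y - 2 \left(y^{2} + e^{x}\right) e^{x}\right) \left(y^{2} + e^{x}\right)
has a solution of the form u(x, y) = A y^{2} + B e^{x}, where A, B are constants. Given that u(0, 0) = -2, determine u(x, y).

Substitute the ansatz u = A y^{2} + B e^{x} into the left-hand side.
Derivatives of the ansatz:
  u_y = 2 A y
  u_xx = B e^{x}
Term by term:
  u·u_y = 2 A^{2} y^{3} + 2 A B y e^{x}
  2·u^2·u_xx = 2 A^{2} B y^{4} e^{x} + 4 A B^{2} y^{2} e^{2 x} + 2 B^{3} e^{3 x}
So the left-hand side equals
  2 A^{2} B y^{4} e^{x} + 2 A^{2} y^{3} + 4 A B^{2} y^{2} e^{2 x} + 2 A B y e^{x} + 2 B^{3} e^{3 x}
This must equal f(x, y) identically; expanded, f = - 16 y^{4} e^{x} + 8 y^{3} - 32 y^{2} e^{2 x} + 8 y e^{x} - 16 e^{3 x}.
Matching coefficients of the independent functions:
  [y^{3}]:  2 A^{2} = 8
  [y e^{x}]:  2 A B = 8
  [y^{2} e^{2 x}]:  4 A B^{2} = -32
  [y^{4} e^{x}]:  2 A^{2} B = -16
  [e^{3 x}]:  2 B^{3} = -16
Solving: A = -2, B = -2.
Check against the point condition:
  u(0, 0) = -2  ⟹  B = -2  ✓
Hence u(x, y) = - 2 y^{2} - 2 e^{x}.

Answer: u(x, y) = - 2 y^{2} - 2 e^{x}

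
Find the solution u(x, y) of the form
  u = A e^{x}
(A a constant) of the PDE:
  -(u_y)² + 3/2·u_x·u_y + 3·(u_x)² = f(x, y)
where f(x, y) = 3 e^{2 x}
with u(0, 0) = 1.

Substitute the ansatz u = A e^{x} into the left-hand side.
Derivatives of the ansatz:
  u_y = 0
  u_x = A e^{x}
Term by term:
  -(u_y)² = 0
  3/2·u_x·u_y = 0
  3·(u_x)² = 3 A^{2} e^{2 x}
So the left-hand side equals
  3 A^{2} e^{2 x}
This must equal f(x, y) = 3 e^{2 x} identically.
Matching coefficients of the independent functions:
  [e^{2 x}]:  3 A^{2} = 3
These equations allow (A) = (-1) or (1).
Impose the point condition(s):
  u(0, 0) = 1  ⟹  A = 1
Only A = 1 satisfies everything.
Hence u(x, y) = e^{x}.

Answer: u(x, y) = e^{x}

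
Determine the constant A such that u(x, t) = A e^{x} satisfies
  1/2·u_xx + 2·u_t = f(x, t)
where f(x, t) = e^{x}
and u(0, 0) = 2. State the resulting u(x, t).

Answer: u(x, t) = 2 e^{x}

Derivation:
Substitute the ansatz u = A e^{x} into the left-hand side.
Derivatives of the ansatz:
  u_xx = A e^{x}
  u_t = 0
Term by term:
  1/2·u_xx = \frac{A e^{x}}{2}
  2·u_t = 0
So the left-hand side equals
  \frac{A e^{x}}{2}
This must equal f(x, t) = e^{x} identically.
Matching coefficients of the independent functions:
  [e^{x}]:  \frac{A}{2} = 1
Solving: A = 2.
Check against the point condition:
  u(0, 0) = 2  ⟹  A = 2  ✓
Hence u(x, t) = 2 e^{x}.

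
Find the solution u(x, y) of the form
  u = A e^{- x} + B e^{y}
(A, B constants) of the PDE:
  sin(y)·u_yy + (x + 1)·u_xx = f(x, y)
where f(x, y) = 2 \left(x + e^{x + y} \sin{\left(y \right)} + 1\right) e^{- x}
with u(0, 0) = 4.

Answer: u(x, y) = 2 e^{y} + 2 e^{- x}

Derivation:
Substitute the ansatz u = A e^{- x} + B e^{y} into the left-hand side.
Derivatives of the ansatz:
  u_yy = B e^{y}
  u_xx = A e^{- x}
Term by term:
  sin(y)·u_yy = B e^{y} \sin{\left(y \right)}
  (x + 1)·u_xx = A x e^{- x} + A e^{- x}
So the left-hand side equals
  A x e^{- x} + A e^{- x} + B e^{y} \sin{\left(y \right)}
This must equal f(x, y) identically; expanded, f = 2 x e^{- x} + 2 e^{y} \sin{\left(y \right)} + 2 e^{- x}.
Matching coefficients of the independent functions:
  [x e^{- x}, e^{- x}]:  A = 2
  [e^{y} \sin{\left(y \right)}]:  B = 2
Solving: A = 2, B = 2.
Check against the point condition:
  u(0, 0) = 4  ⟹  A + B = 4  ✓
Hence u(x, y) = 2 e^{y} + 2 e^{- x}.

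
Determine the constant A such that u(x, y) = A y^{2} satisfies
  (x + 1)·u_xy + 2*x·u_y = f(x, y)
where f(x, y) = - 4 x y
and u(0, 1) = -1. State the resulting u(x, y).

Substitute the ansatz u = A y^{2} into the left-hand side.
Derivatives of the ansatz:
  u_xy = 0
  u_y = 2 A y
Term by term:
  (x + 1)·u_xy = 0
  2*x·u_y = 4 A x y
So the left-hand side equals
  4 A x y
This must equal f(x, y) = - 4 x y identically.
Matching coefficients of the independent functions:
  [x y]:  4 A = -4
Solving: A = -1.
Check against the point condition:
  u(0, 1) = -1  ⟹  A = -1  ✓
Hence u(x, y) = - y^{2}.

Answer: u(x, y) = - y^{2}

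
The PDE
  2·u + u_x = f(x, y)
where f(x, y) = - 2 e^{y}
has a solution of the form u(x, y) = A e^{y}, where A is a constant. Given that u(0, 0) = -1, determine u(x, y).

Substitute the ansatz u = A e^{y} into the left-hand side.
Derivatives of the ansatz:
  u_x = 0
Term by term:
  2·u = 2 A e^{y}
  u_x = 0
So the left-hand side equals
  2 A e^{y}
This must equal f(x, y) = - 2 e^{y} identically.
Matching coefficients of the independent functions:
  [e^{y}]:  2 A = -2
Solving: A = -1.
Check against the point condition:
  u(0, 0) = -1  ⟹  A = -1  ✓
Hence u(x, y) = - e^{y}.

Answer: u(x, y) = - e^{y}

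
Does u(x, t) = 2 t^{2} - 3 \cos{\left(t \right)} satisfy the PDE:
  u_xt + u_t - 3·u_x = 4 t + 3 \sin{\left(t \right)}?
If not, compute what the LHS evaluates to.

Evaluate each term of the left-hand side for u = 2 t^{2} - 3 \cos{\left(t \right)}.
Derivatives:
  u_xt = 0
  u_t = 4 t + 3 \sin{\left(t \right)}
  u_x = 0
Terms:
  u_xt = 0
  u_t = 4 t + 3 \sin{\left(t \right)}
  -3·u_x = 0
Sum: LHS = 4 t + 3 \sin{\left(t \right)}
This is exactly the given right-hand side, so u is a solution.

Answer: Yes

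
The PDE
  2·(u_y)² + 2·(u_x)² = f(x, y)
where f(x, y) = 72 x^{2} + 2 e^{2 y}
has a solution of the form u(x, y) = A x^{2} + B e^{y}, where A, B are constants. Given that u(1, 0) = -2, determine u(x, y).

Substitute the ansatz u = A x^{2} + B e^{y} into the left-hand side.
Derivatives of the ansatz:
  u_y = B e^{y}
  u_x = 2 A x
Term by term:
  2·(u_y)² = 2 B^{2} e^{2 y}
  2·(u_x)² = 8 A^{2} x^{2}
So the left-hand side equals
  8 A^{2} x^{2} + 2 B^{2} e^{2 y}
This must equal f(x, y) = 72 x^{2} + 2 e^{2 y} identically.
Matching coefficients of the independent functions:
  [x^{2}]:  8 A^{2} = 72
  [e^{2 y}]:  2 B^{2} = 2
These equations allow (A, B) = (-3, -1) or (-3, 1) or (3, -1) or (3, 1).
Impose the point condition(s):
  u(1, 0) = -2  ⟹  A + B = -2
Only A = -3, B = 1 satisfies everything.
Hence u(x, y) = - 3 x^{2} + e^{y}.

Answer: u(x, y) = - 3 x^{2} + e^{y}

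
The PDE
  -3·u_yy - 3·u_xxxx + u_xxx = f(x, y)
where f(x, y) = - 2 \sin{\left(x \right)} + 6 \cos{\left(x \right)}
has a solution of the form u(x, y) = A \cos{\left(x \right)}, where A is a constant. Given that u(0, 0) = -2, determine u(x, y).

Substitute the ansatz u = A \cos{\left(x \right)} into the left-hand side.
Derivatives of the ansatz:
  u_yy = 0
  u_xxxx = A \cos{\left(x \right)}
  u_xxx = A \sin{\left(x \right)}
Term by term:
  -3·u_yy = 0
  -3·u_xxxx = - 3 A \cos{\left(x \right)}
  u_xxx = A \sin{\left(x \right)}
So the left-hand side equals
  A \sin{\left(x \right)} - 3 A \cos{\left(x \right)}
This must equal f(x, y) = - 2 \sin{\left(x \right)} + 6 \cos{\left(x \right)} identically.
Matching coefficients of the independent functions:
  [\sin{\left(x \right)}]:  A = -2
  [\cos{\left(x \right)}]:  - 3 A = 6
Solving: A = -2.
Check against the point condition:
  u(0, 0) = -2  ⟹  A = -2  ✓
Hence u(x, y) = - 2 \cos{\left(x \right)}.

Answer: u(x, y) = - 2 \cos{\left(x \right)}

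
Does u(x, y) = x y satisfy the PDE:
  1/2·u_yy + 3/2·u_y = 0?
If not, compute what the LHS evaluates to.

Answer: No, the LHS evaluates to \frac{3 x}{2}

Derivation:
Evaluate each term of the left-hand side for u = x y.
Derivatives:
  u_yy = 0
  u_y = x
Terms:
  1/2·u_yy = 0
  3/2·u_y = \frac{3 x}{2}
Sum: LHS = \frac{3 x}{2}
Given right-hand side: 0. Difference LHS − RHS = \frac{3 x}{2} ≠ 0, so u is not a solution.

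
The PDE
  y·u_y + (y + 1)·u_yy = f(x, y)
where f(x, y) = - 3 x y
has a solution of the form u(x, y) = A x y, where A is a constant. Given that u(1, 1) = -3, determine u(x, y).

Answer: u(x, y) = - 3 x y

Derivation:
Substitute the ansatz u = A x y into the left-hand side.
Derivatives of the ansatz:
  u_y = A x
  u_yy = 0
Term by term:
  y·u_y = A x y
  (y + 1)·u_yy = 0
So the left-hand side equals
  A x y
This must equal f(x, y) = - 3 x y identically.
Matching coefficients of the independent functions:
  [x y]:  A = -3
Solving: A = -3.
Check against the point condition:
  u(1, 1) = -3  ⟹  A = -3  ✓
Hence u(x, y) = - 3 x y.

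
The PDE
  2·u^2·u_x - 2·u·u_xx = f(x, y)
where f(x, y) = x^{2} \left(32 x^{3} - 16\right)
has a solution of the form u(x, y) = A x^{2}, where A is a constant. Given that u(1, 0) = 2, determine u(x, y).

Answer: u(x, y) = 2 x^{2}

Derivation:
Substitute the ansatz u = A x^{2} into the left-hand side.
Derivatives of the ansatz:
  u_x = 2 A x
  u_xx = 2 A
Term by term:
  2·u^2·u_x = 4 A^{3} x^{5}
  -2·u·u_xx = - 4 A^{2} x^{2}
So the left-hand side equals
  4 A^{3} x^{5} - 4 A^{2} x^{2}
This must equal f(x, y) identically; expanded, f = 32 x^{5} - 16 x^{2}.
Matching coefficients of the independent functions:
  [x^{2}]:  - 4 A^{2} = -16
  [x^{5}]:  4 A^{3} = 32
Solving: A = 2.
Check against the point condition:
  u(1, 0) = 2  ⟹  A = 2  ✓
Hence u(x, y) = 2 x^{2}.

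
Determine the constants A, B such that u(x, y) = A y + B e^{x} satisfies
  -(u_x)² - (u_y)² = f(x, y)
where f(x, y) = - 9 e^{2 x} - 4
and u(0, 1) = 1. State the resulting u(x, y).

Substitute the ansatz u = A y + B e^{x} into the left-hand side.
Derivatives of the ansatz:
  u_x = B e^{x}
  u_y = A
Term by term:
  -(u_x)² = - B^{2} e^{2 x}
  -(u_y)² = - A^{2}
So the left-hand side equals
  - A^{2} - B^{2} e^{2 x}
This must equal f(x, y) = - 9 e^{2 x} - 4 identically.
Matching coefficients of the independent functions:
  [constant term]:  - A^{2} = -4
  [e^{2 x}]:  - B^{2} = -9
These equations allow (A, B) = (-2, -3) or (-2, 3) or (2, -3) or (2, 3).
Impose the point condition(s):
  u(0, 1) = 1  ⟹  A + B = 1
Only A = -2, B = 3 satisfies everything.
Hence u(x, y) = - 2 y + 3 e^{x}.

Answer: u(x, y) = - 2 y + 3 e^{x}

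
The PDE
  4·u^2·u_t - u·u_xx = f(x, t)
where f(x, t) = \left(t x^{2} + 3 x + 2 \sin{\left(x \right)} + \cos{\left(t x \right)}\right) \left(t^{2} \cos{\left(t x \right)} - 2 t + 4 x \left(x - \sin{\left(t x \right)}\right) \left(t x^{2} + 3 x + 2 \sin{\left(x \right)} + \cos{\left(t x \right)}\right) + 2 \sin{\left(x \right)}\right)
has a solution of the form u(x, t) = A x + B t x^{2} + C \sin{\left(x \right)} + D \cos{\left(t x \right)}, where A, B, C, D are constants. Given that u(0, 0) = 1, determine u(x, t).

Answer: u(x, t) = t x^{2} + 3 x + 2 \sin{\left(x \right)} + \cos{\left(t x \right)}

Derivation:
Substitute the ansatz u = A x + B t x^{2} + C \sin{\left(x \right)} + D \cos{\left(t x \right)} into the left-hand side.
Derivatives of the ansatz:
  u_t = B x^{2} - D x \sin{\left(t x \right)}
  u_xx = 2 B t - C \sin{\left(x \right)} - D t^{2} \cos{\left(t x \right)}
Term by term:
  4·u^2·u_t = 4 A^{2} B x^{4} - 4 A^{2} D x^{3} \sin{\left(t x \right)} + 8 A B^{2} t x^{5} + 8 A B C x^{3} \sin{\left(x \right)} - 8 A B D t x^{4} \sin{\left(t x \right)} + 8 A B D x^{3} \cos{\left(t x \right)} - 8 A C D x^{2} \sin{\left(x \right)} \sin{\left(t x \right)} - 8 A D^{2} x^{2} \sin{\left(t x \right)} \cos{\left(t x \right)} + 4 B^{3} t^{2} x^{6} + 8 B^{2} C t x^{4} \sin{\left(x \right)} - 4 B^{2} D t^{2} x^{5} \sin{\left(t x \right)} + 8 B^{2} D t x^{4} \cos{\left(t x \right)} + 4 B C^{2} x^{2} \sin^{2}{\left(x \right)} - 8 B C D t x^{3} \sin{\left(x \right)} \sin{\left(t x \right)} + 8 B C D x^{2} \sin{\left(x \right)} \cos{\left(t x \right)} - 8 B D^{2} t x^{3} \sin{\left(t x \right)} \cos{\left(t x \right)} + 4 B D^{2} x^{2} \cos^{2}{\left(t x \right)} - 4 C^{2} D x \sin^{2}{\left(x \right)} \sin{\left(t x \right)} - 8 C D^{2} x \sin{\left(x \right)} \sin{\left(t x \right)} \cos{\left(t x \right)} - 4 D^{3} x \sin{\left(t x \right)} \cos^{2}{\left(t x \right)}
  -u·u_xx = - 2 A B t x + A C x \sin{\left(x \right)} + A D t^{2} x \cos{\left(t x \right)} - 2 B^{2} t^{2} x^{2} + B C t x^{2} \sin{\left(x \right)} - 2 B C t \sin{\left(x \right)} + B D t^{3} x^{2} \cos{\left(t x \right)} - 2 B D t \cos{\left(t x \right)} + C^{2} \sin^{2}{\left(x \right)} + C D t^{2} \sin{\left(x \right)} \cos{\left(t x \right)} + C D \sin{\left(x \right)} \cos{\left(t x \right)} + D^{2} t^{2} \cos^{2}{\left(t x \right)}
Sum these and collect like terms in the independent variables.
This must equal f(x, t) identically; expanded, f = t^{3} x^{2} \cos{\left(t x \right)} + 4 t^{2} x^{6} - 4 t^{2} x^{5} \sin{\left(t x \right)} - 2 t^{2} x^{2} + 3 t^{2} x \cos{\left(t x \right)} + 2 t^{2} \sin{\left(x \right)} \cos{\left(t x \right)} + t^{2} \cos^{2}{\left(t x \right)} + 24 t x^{5} + 16 t x^{4} \sin{\left(x \right)} - 24 t x^{4} \sin{\left(t x \right)} + 8 t x^{4} \cos{\left(t x \right)} - 16 t x^{3} \sin{\left(x \right)} \sin{\left(t x \right)} - 8 t x^{3} \sin{\left(t x \right)} \cos{\left(t x \right)} + 2 t x^{2} \sin{\left(x \right)} - 6 t x - 4 t \sin{\left(x \right)} - 2 t \cos{\left(t x \right)} + 36 x^{4} + 48 x^{3} \sin{\left(x \right)} - 36 x^{3} \sin{\left(t x \right)} + 24 x^{3} \cos{\left(t x \right)} + 16 x^{2} \sin^{2}{\left(x \right)} - 48 x^{2} \sin{\left(x \right)} \sin{\left(t x \right)} + 16 x^{2} \sin{\left(x \right)} \cos{\left(t x \right)} - 24 x^{2} \sin{\left(t x \right)} \cos{\left(t x \right)} + 4 x^{2} \cos^{2}{\left(t x \right)} - 16 x \sin^{2}{\left(x \right)} \sin{\left(t x \right)} - 16 x \sin{\left(x \right)} \sin{\left(t x \right)} \cos{\left(t x \right)} + 6 x \sin{\left(x \right)} - 4 x \sin{\left(t x \right)} \cos^{2}{\left(t x \right)} + 4 \sin^{2}{\left(x \right)} + 2 \sin{\left(x \right)} \cos{\left(t x \right)}.
Matching coefficients of the independent functions:
(each divided by its leading coefficient; functions giving the same equation are listed together)
  [x^{4}]:  A^{2} B - 9 = 0
  [t x]:  A B - 3 = 0
  [t x^{5}]:  A B^{2} - 3 = 0
  [t \sin{\left(x \right)}, t x^{2} \sin{\left(x \right)}]:  B C - 2 = 0
  [t \cos{\left(t x \right)}, t^{3} x^{2} \cos{\left(t x \right)}]:  B D - 1 = 0
  [t^{2} x^{2}]:  B^{2} - 1 = 0
  [t^{2} x^{6}]:  B^{3} - 1 = 0
  [t^{2} \cos^{2}{\left(t x \right)}]:  D^{2} - 1 = 0
  [x \sin{\left(x \right)}]:  A C - 6 = 0
  [x^{2} \sin^{2}{\left(x \right)}]:  B C^{2} - 4 = 0
  [x^{2} \cos^{2}{\left(t x \right)}, t x^{3} \sin{\left(t x \right)} \cos{\left(t x \right)}]:  B D^{2} - 1 = 0
  [x^{3} \sin{\left(x \right)}]:  A B C - 6 = 0
  [x^{3} \sin{\left(t x \right)}]:  A^{2} D - 9 = 0
  [x^{3} \cos{\left(t x \right)}, t x^{4} \sin{\left(t x \right)}]:  A B D - 3 = 0
  [\sin{\left(x \right)} \cos{\left(t x \right)}, t^{2} \sin{\left(x \right)} \cos{\left(t x \right)}]:  C D - 2 = 0
  [t x^{4} \sin{\left(x \right)}]:  B^{2} C - 2 = 0
  [t x^{4} \cos{\left(t x \right)}, t^{2} x^{5} \sin{\left(t x \right)}]:  B^{2} D - 1 = 0
  [t^{2} x \cos{\left(t x \right)}]:  A D - 3 = 0
  [x \sin^{2}{\left(x \right)} \sin{\left(t x \right)}]:  C^{2} D - 4 = 0
  [x \sin{\left(t x \right)} \cos^{2}{\left(t x \right)}]:  D^{3} - 1 = 0
  [x^{2} \sin{\left(x \right)} \sin{\left(t x \right)}]:  A C D - 6 = 0
  [x^{2} \sin{\left(x \right)} \cos{\left(t x \right)}, t x^{3} \sin{\left(x \right)} \sin{\left(t x \right)}]:  B C D - 2 = 0
  [x^{2} \sin{\left(t x \right)} \cos{\left(t x \right)}]:  A D^{2} - 3 = 0
  [x \sin{\left(x \right)} \sin{\left(t x \right)} \cos{\left(t x \right)}]:  C D^{2} - 2 = 0
  [\sin^{2}{\left(x \right)}]:  C^{2} - 4 = 0
These equations do not fix every constant; impose the point condition(s):
  u(0, 0) = 1  ⟹  D = 1
Solving the combined system: A = 3, B = 1, C = 2, D = 1.
Hence u(x, t) = t x^{2} + 3 x + 2 \sin{\left(x \right)} + \cos{\left(t x \right)}.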